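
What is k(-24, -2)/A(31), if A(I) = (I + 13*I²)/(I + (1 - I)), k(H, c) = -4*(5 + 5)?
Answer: -10/3131 ≈ -0.0031939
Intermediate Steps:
k(H, c) = -40 (k(H, c) = -4*10 = -40)
A(I) = I + 13*I² (A(I) = (I + 13*I²)/1 = (I + 13*I²)*1 = I + 13*I²)
k(-24, -2)/A(31) = -40*1/(31*(1 + 13*31)) = -40*1/(31*(1 + 403)) = -40/(31*404) = -40/12524 = -40*1/12524 = -10/3131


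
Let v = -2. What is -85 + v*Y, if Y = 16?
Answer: -117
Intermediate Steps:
-85 + v*Y = -85 - 2*16 = -85 - 32 = -117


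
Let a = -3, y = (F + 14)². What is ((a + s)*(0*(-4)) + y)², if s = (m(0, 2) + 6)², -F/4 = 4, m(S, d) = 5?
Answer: 16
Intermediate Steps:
F = -16 (F = -4*4 = -16)
y = 4 (y = (-16 + 14)² = (-2)² = 4)
s = 121 (s = (5 + 6)² = 11² = 121)
((a + s)*(0*(-4)) + y)² = ((-3 + 121)*(0*(-4)) + 4)² = (118*0 + 4)² = (0 + 4)² = 4² = 16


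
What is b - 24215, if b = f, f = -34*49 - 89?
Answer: -25970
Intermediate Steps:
f = -1755 (f = -1666 - 89 = -1755)
b = -1755
b - 24215 = -1755 - 24215 = -25970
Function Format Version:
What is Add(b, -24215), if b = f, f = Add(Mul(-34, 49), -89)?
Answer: -25970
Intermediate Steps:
f = -1755 (f = Add(-1666, -89) = -1755)
b = -1755
Add(b, -24215) = Add(-1755, -24215) = -25970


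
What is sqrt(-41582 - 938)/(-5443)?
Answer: -2*I*sqrt(10630)/5443 ≈ -0.037884*I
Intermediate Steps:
sqrt(-41582 - 938)/(-5443) = sqrt(-42520)*(-1/5443) = (2*I*sqrt(10630))*(-1/5443) = -2*I*sqrt(10630)/5443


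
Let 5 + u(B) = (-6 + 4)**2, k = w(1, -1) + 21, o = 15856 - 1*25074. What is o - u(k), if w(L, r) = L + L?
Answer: -9217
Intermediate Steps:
o = -9218 (o = 15856 - 25074 = -9218)
w(L, r) = 2*L
k = 23 (k = 2*1 + 21 = 2 + 21 = 23)
u(B) = -1 (u(B) = -5 + (-6 + 4)**2 = -5 + (-2)**2 = -5 + 4 = -1)
o - u(k) = -9218 - 1*(-1) = -9218 + 1 = -9217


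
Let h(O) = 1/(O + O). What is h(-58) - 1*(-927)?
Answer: 107531/116 ≈ 926.99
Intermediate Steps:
h(O) = 1/(2*O)
h(-58) - 1*(-927) = (½)/(-58) - 1*(-927) = (½)*(-1/58) + 927 = -1/116 + 927 = 107531/116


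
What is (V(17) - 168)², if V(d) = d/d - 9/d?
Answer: 8111104/289 ≈ 28066.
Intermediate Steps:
V(d) = 1 - 9/d
(V(17) - 168)² = ((-9 + 17)/17 - 168)² = ((1/17)*8 - 168)² = (8/17 - 168)² = (-2848/17)² = 8111104/289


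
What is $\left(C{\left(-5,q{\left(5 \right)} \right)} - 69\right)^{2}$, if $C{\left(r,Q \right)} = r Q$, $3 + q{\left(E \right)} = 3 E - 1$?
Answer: $15376$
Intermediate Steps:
$q{\left(E \right)} = -4 + 3 E$ ($q{\left(E \right)} = -3 + \left(3 E - 1\right) = -3 + \left(-1 + 3 E\right) = -4 + 3 E$)
$C{\left(r,Q \right)} = Q r$
$\left(C{\left(-5,q{\left(5 \right)} \right)} - 69\right)^{2} = \left(\left(-4 + 3 \cdot 5\right) \left(-5\right) - 69\right)^{2} = \left(\left(-4 + 15\right) \left(-5\right) - 69\right)^{2} = \left(11 \left(-5\right) - 69\right)^{2} = \left(-55 - 69\right)^{2} = \left(-124\right)^{2} = 15376$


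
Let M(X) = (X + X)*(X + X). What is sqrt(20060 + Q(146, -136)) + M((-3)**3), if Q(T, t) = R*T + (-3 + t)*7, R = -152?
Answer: 2916 + 3*I*sqrt(345) ≈ 2916.0 + 55.723*I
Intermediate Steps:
M(X) = 4*X**2 (M(X) = (2*X)*(2*X) = 4*X**2)
Q(T, t) = -21 - 152*T + 7*t (Q(T, t) = -152*T + (-3 + t)*7 = -152*T + (-21 + 7*t) = -21 - 152*T + 7*t)
sqrt(20060 + Q(146, -136)) + M((-3)**3) = sqrt(20060 + (-21 - 152*146 + 7*(-136))) + 4*((-3)**3)**2 = sqrt(20060 + (-21 - 22192 - 952)) + 4*(-27)**2 = sqrt(20060 - 23165) + 4*729 = sqrt(-3105) + 2916 = 3*I*sqrt(345) + 2916 = 2916 + 3*I*sqrt(345)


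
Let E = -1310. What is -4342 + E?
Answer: -5652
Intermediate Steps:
-4342 + E = -4342 - 1310 = -5652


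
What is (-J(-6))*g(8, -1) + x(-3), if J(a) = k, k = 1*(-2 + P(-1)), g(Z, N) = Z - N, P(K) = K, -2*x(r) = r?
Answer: 57/2 ≈ 28.500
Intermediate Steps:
x(r) = -r/2
k = -3 (k = 1*(-2 - 1) = 1*(-3) = -3)
J(a) = -3
(-J(-6))*g(8, -1) + x(-3) = (-1*(-3))*(8 - 1*(-1)) - ½*(-3) = 3*(8 + 1) + 3/2 = 3*9 + 3/2 = 27 + 3/2 = 57/2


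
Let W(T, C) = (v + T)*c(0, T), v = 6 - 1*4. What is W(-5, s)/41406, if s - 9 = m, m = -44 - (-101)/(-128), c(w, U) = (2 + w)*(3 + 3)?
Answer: -6/6901 ≈ -0.00086944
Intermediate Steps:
c(w, U) = 12 + 6*w (c(w, U) = (2 + w)*6 = 12 + 6*w)
m = -5733/128 (m = -44 - (-101)*(-1)/128 = -44 - 1*101/128 = -44 - 101/128 = -5733/128 ≈ -44.789)
s = -4581/128 (s = 9 - 5733/128 = -4581/128 ≈ -35.789)
v = 2 (v = 6 - 4 = 2)
W(T, C) = 24 + 12*T (W(T, C) = (2 + T)*(12 + 6*0) = (2 + T)*(12 + 0) = (2 + T)*12 = 24 + 12*T)
W(-5, s)/41406 = (24 + 12*(-5))/41406 = (24 - 60)*(1/41406) = -36*1/41406 = -6/6901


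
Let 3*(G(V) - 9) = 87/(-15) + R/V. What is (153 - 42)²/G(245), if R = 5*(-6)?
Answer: 9055935/5164 ≈ 1753.7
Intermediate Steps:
R = -30
G(V) = 106/15 - 10/V (G(V) = 9 + (87/(-15) - 30/V)/3 = 9 + (87*(-1/15) - 30/V)/3 = 9 + (-29/5 - 30/V)/3 = 9 + (-29/15 - 10/V) = 106/15 - 10/V)
(153 - 42)²/G(245) = (153 - 42)²/(106/15 - 10/245) = 111²/(106/15 - 10*1/245) = 12321/(106/15 - 2/49) = 12321/(5164/735) = 12321*(735/5164) = 9055935/5164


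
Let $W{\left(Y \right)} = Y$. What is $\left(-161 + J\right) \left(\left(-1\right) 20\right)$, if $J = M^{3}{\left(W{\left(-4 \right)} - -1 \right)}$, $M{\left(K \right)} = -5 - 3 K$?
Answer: $1940$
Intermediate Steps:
$J = 64$ ($J = \left(-5 - 3 \left(-4 - -1\right)\right)^{3} = \left(-5 - 3 \left(-4 + 1\right)\right)^{3} = \left(-5 - -9\right)^{3} = \left(-5 + 9\right)^{3} = 4^{3} = 64$)
$\left(-161 + J\right) \left(\left(-1\right) 20\right) = \left(-161 + 64\right) \left(\left(-1\right) 20\right) = \left(-97\right) \left(-20\right) = 1940$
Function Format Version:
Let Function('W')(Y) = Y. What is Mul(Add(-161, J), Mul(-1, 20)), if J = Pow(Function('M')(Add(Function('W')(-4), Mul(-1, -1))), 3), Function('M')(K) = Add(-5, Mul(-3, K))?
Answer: 1940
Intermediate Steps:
J = 64 (J = Pow(Add(-5, Mul(-3, Add(-4, Mul(-1, -1)))), 3) = Pow(Add(-5, Mul(-3, Add(-4, 1))), 3) = Pow(Add(-5, Mul(-3, -3)), 3) = Pow(Add(-5, 9), 3) = Pow(4, 3) = 64)
Mul(Add(-161, J), Mul(-1, 20)) = Mul(Add(-161, 64), Mul(-1, 20)) = Mul(-97, -20) = 1940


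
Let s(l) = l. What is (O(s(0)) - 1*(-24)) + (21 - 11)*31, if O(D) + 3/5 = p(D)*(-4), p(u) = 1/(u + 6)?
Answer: 4991/15 ≈ 332.73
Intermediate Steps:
p(u) = 1/(6 + u)
O(D) = -⅗ - 4/(6 + D)
(O(s(0)) - 1*(-24)) + (21 - 11)*31 = ((-38 - 3*0)/(5*(6 + 0)) - 1*(-24)) + (21 - 11)*31 = ((⅕)*(-38 + 0)/6 + 24) + 10*31 = ((⅕)*(⅙)*(-38) + 24) + 310 = (-19/15 + 24) + 310 = 341/15 + 310 = 4991/15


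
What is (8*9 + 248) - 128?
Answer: 192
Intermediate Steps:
(8*9 + 248) - 128 = (72 + 248) - 128 = 320 - 128 = 192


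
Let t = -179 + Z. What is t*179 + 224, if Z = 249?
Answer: 12754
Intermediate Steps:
t = 70 (t = -179 + 249 = 70)
t*179 + 224 = 70*179 + 224 = 12530 + 224 = 12754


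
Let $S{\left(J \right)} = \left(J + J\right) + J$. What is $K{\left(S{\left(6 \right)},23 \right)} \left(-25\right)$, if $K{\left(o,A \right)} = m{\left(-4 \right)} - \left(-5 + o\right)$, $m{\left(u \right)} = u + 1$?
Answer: $400$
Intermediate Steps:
$m{\left(u \right)} = 1 + u$
$S{\left(J \right)} = 3 J$ ($S{\left(J \right)} = 2 J + J = 3 J$)
$K{\left(o,A \right)} = 2 - o$ ($K{\left(o,A \right)} = \left(1 - 4\right) - \left(-5 + o\right) = -3 - \left(-5 + o\right) = 2 - o$)
$K{\left(S{\left(6 \right)},23 \right)} \left(-25\right) = \left(2 - 3 \cdot 6\right) \left(-25\right) = \left(2 - 18\right) \left(-25\right) = \left(-16\right) \left(-25\right) = 400$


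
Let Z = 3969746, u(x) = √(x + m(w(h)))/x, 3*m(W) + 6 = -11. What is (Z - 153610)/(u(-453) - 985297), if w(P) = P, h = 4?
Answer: -2314774358871029784/597656957580273419 + 6914838432*I*√258/597656957580273419 ≈ -3.8731 + 1.8584e-7*I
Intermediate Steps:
m(W) = -17/3 (m(W) = -2 + (⅓)*(-11) = -2 - 11/3 = -17/3)
u(x) = √(-17/3 + x)/x (u(x) = √(x - 17/3)/x = √(-17/3 + x)/x)
(Z - 153610)/(u(-453) - 985297) = (3969746 - 153610)/((⅓)*√(-51 + 9*(-453))/(-453) - 985297) = 3816136/((⅓)*(-1/453)*√(-51 - 4077) - 985297) = 3816136/((⅓)*(-1/453)*√(-4128) - 985297) = 3816136/((⅓)*(-1/453)*(4*I*√258) - 985297) = 3816136/(-4*I*√258/1359 - 985297) = 3816136/(-985297 - 4*I*√258/1359)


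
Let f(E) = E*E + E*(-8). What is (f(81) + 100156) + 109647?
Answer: 215716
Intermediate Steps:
f(E) = E**2 - 8*E
(f(81) + 100156) + 109647 = (81*(-8 + 81) + 100156) + 109647 = (81*73 + 100156) + 109647 = (5913 + 100156) + 109647 = 106069 + 109647 = 215716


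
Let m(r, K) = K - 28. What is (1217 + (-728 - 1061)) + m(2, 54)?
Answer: -546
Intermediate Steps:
m(r, K) = -28 + K
(1217 + (-728 - 1061)) + m(2, 54) = (1217 + (-728 - 1061)) + (-28 + 54) = (1217 - 1789) + 26 = -572 + 26 = -546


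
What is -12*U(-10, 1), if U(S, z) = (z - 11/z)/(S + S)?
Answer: -6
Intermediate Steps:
U(S, z) = (z - 11/z)/(2*S) (U(S, z) = (z - 11/z)/((2*S)) = (z - 11/z)*(1/(2*S)) = (z - 11/z)/(2*S))
-12*U(-10, 1) = -6*(-11 + 1²)/((-10)*1) = -6*(-1)*(-11 + 1)/10 = -6*(-1)*(-10)/10 = -12*½ = -6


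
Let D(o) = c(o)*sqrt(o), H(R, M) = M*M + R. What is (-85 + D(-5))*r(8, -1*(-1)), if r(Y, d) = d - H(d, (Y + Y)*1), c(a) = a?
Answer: 21760 + 1280*I*sqrt(5) ≈ 21760.0 + 2862.2*I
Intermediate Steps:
H(R, M) = R + M**2 (H(R, M) = M**2 + R = R + M**2)
r(Y, d) = -4*Y**2 (r(Y, d) = d - (d + ((Y + Y)*1)**2) = d - (d + ((2*Y)*1)**2) = d - (d + (2*Y)**2) = d - (d + 4*Y**2) = d + (-d - 4*Y**2) = -4*Y**2)
D(o) = o**(3/2) (D(o) = o*sqrt(o) = o**(3/2))
(-85 + D(-5))*r(8, -1*(-1)) = (-85 + (-5)**(3/2))*(-4*8**2) = (-85 - 5*I*sqrt(5))*(-4*64) = (-85 - 5*I*sqrt(5))*(-256) = 21760 + 1280*I*sqrt(5)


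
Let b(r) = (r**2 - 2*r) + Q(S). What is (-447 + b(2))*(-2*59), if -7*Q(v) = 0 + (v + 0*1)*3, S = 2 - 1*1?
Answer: 369576/7 ≈ 52797.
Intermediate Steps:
S = 1 (S = 2 - 1 = 1)
Q(v) = -3*v/7 (Q(v) = -(0 + (v + 0*1)*3)/7 = -(0 + (v + 0)*3)/7 = -(0 + v*3)/7 = -(0 + 3*v)/7 = -3*v/7)
b(r) = -3/7 + r**2 - 2*r (b(r) = (r**2 - 2*r) - 3/7*1 = (r**2 - 2*r) - 3/7 = -3/7 + r**2 - 2*r)
(-447 + b(2))*(-2*59) = (-447 + (-3/7 + 2**2 - 2*2))*(-2*59) = (-447 + (-3/7 + 4 - 4))*(-118) = (-447 - 3/7)*(-118) = -3132/7*(-118) = 369576/7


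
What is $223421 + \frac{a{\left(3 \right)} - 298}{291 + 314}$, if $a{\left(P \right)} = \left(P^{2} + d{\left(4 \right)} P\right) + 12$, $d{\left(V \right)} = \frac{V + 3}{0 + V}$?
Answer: $\frac{540677733}{2420} \approx 2.2342 \cdot 10^{5}$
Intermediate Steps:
$d{\left(V \right)} = \frac{3 + V}{V}$
$a{\left(P \right)} = 12 + P^{2} + \frac{7 P}{4}$ ($a{\left(P \right)} = \left(P^{2} + \frac{3 + 4}{4} P\right) + 12 = \left(P^{2} + \frac{1}{4} \cdot 7 P\right) + 12 = \left(P^{2} + \frac{7 P}{4}\right) + 12 = 12 + P^{2} + \frac{7 P}{4}$)
$223421 + \frac{a{\left(3 \right)} - 298}{291 + 314} = 223421 + \frac{\left(12 + 3^{2} + \frac{7}{4} \cdot 3\right) - 298}{291 + 314} = 223421 + \frac{\left(12 + 9 + \frac{21}{4}\right) - 298}{605} = 223421 + \left(\frac{105}{4} - 298\right) \frac{1}{605} = 223421 - \frac{1087}{2420} = \frac{540677733}{2420}$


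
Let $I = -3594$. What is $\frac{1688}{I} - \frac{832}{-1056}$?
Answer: $\frac{6290}{19767} \approx 0.31821$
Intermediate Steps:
$\frac{1688}{I} - \frac{832}{-1056} = \frac{1688}{-3594} - \frac{832}{-1056} = 1688 \left(- \frac{1}{3594}\right) - - \frac{26}{33} = - \frac{844}{1797} + \frac{26}{33} = \frac{6290}{19767}$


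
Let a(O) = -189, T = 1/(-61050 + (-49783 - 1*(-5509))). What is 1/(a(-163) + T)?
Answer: -105324/19906237 ≈ -0.0052910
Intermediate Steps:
T = -1/105324 (T = 1/(-61050 + (-49783 + 5509)) = 1/(-61050 - 44274) = 1/(-105324) = -1/105324 ≈ -9.4945e-6)
1/(a(-163) + T) = 1/(-189 - 1/105324) = 1/(-19906237/105324) = -105324/19906237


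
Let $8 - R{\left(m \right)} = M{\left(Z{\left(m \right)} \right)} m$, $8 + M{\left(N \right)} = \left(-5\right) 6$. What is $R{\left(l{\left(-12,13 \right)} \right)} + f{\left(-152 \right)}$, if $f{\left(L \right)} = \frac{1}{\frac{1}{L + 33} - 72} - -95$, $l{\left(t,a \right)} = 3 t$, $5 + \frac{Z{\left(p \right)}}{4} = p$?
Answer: $- \frac{10839904}{8569} \approx -1265.0$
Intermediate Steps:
$Z{\left(p \right)} = -20 + 4 p$
$M{\left(N \right)} = -38$ ($M{\left(N \right)} = -8 - 30 = -38$)
$R{\left(m \right)} = 8 + 38 m$ ($R{\left(m \right)} = 8 - - 38 m = 8 + 38 m$)
$f{\left(L \right)} = 95 + \frac{1}{-72 + \frac{1}{33 + L}}$ ($f{\left(L \right)} = \frac{1}{\frac{1}{33 + L} - 72} + 95 = \frac{1}{-72 + \frac{1}{33 + L}} + 95 = 95 + \frac{1}{-72 + \frac{1}{33 + L}}$)
$R{\left(l{\left(-12,13 \right)} \right)} + f{\left(-152 \right)} = \left(8 + 38 \cdot 3 \left(-12\right)\right) + \frac{225592 + 6839 \left(-152\right)}{2375 + 72 \left(-152\right)} = \left(8 + 38 \left(-36\right)\right) + \frac{225592 - 1039528}{2375 - 10944} = \left(8 - 1368\right) + \frac{1}{-8569} \left(-813936\right) = -1360 - - \frac{813936}{8569} = -1360 + \frac{813936}{8569} = - \frac{10839904}{8569}$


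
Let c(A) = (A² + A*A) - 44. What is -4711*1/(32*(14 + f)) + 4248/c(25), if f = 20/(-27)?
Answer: -5818583/767552 ≈ -7.5807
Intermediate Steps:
f = -20/27 (f = 20*(-1/27) = -20/27 ≈ -0.74074)
c(A) = -44 + 2*A² (c(A) = (A² + A²) - 44 = 2*A² - 44 = -44 + 2*A²)
-4711*1/(32*(14 + f)) + 4248/c(25) = -4711*1/(32*(14 - 20/27)) + 4248/(-44 + 2*25²) = -4711/((358/27)*32) + 4248/(-44 + 2*625) = -4711/11456/27 + 4248/(-44 + 1250) = -4711*27/11456 + 4248/1206 = -127197/11456 + 4248*(1/1206) = -127197/11456 + 236/67 = -5818583/767552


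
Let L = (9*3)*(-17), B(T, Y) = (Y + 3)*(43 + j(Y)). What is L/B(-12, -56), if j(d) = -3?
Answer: 459/2120 ≈ 0.21651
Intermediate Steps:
B(T, Y) = 120 + 40*Y (B(T, Y) = (Y + 3)*(43 - 3) = (3 + Y)*40 = 120 + 40*Y)
L = -459 (L = 27*(-17) = -459)
L/B(-12, -56) = -459/(120 + 40*(-56)) = -459/(120 - 2240) = -459/(-2120) = -459*(-1/2120) = 459/2120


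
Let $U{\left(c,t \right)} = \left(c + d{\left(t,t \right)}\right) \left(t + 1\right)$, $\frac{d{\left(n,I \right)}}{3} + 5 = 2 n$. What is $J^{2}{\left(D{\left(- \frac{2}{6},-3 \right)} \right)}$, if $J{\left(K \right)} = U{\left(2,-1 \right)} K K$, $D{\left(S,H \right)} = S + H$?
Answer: $0$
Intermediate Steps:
$d{\left(n,I \right)} = -15 + 6 n$ ($d{\left(n,I \right)} = -15 + 3 \cdot 2 n = -15 + 6 n$)
$U{\left(c,t \right)} = \left(1 + t\right) \left(-15 + c + 6 t\right)$ ($U{\left(c,t \right)} = \left(c + \left(-15 + 6 t\right)\right) \left(t + 1\right) = \left(-15 + c + 6 t\right) \left(1 + t\right) = \left(1 + t\right) \left(-15 + c + 6 t\right)$)
$D{\left(S,H \right)} = H + S$
$J{\left(K \right)} = 0$ ($J{\left(K \right)} = \left(-15 + 2 - -9 + 6 \left(-1\right)^{2} + 2 \left(-1\right)\right) K K = \left(-15 + 2 + 9 + 6 \cdot 1 - 2\right) K K = \left(-15 + 2 + 9 + 6 - 2\right) K K = 0 K K = 0 K = 0$)
$J^{2}{\left(D{\left(- \frac{2}{6},-3 \right)} \right)} = 0^{2} = 0$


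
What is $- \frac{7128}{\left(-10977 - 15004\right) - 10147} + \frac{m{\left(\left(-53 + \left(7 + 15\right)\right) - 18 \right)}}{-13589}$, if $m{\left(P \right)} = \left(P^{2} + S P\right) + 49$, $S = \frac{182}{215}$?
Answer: $\frac{264647473}{13194103660} \approx 0.020058$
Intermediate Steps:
$S = \frac{182}{215}$ ($S = 182 \cdot \frac{1}{215} = \frac{182}{215} \approx 0.84651$)
$m{\left(P \right)} = 49 + P^{2} + \frac{182 P}{215}$ ($m{\left(P \right)} = \left(P^{2} + \frac{182 P}{215}\right) + 49 = 49 + P^{2} + \frac{182 P}{215}$)
$- \frac{7128}{\left(-10977 - 15004\right) - 10147} + \frac{m{\left(\left(-53 + \left(7 + 15\right)\right) - 18 \right)}}{-13589} = - \frac{7128}{\left(-10977 - 15004\right) - 10147} + \frac{49 + \left(\left(-53 + \left(7 + 15\right)\right) - 18\right)^{2} + \frac{182 \left(\left(-53 + \left(7 + 15\right)\right) - 18\right)}{215}}{-13589} = - \frac{7128}{-25981 - 10147} + \left(49 + \left(\left(-53 + 22\right) - 18\right)^{2} + \frac{182 \left(\left(-53 + 22\right) - 18\right)}{215}\right) \left(- \frac{1}{13589}\right) = - \frac{7128}{-36128} + \left(49 + \left(-31 - 18\right)^{2} + \frac{182 \left(-31 - 18\right)}{215}\right) \left(- \frac{1}{13589}\right) = \left(-7128\right) \left(- \frac{1}{36128}\right) + \left(49 + \left(-49\right)^{2} + \frac{182}{215} \left(-49\right)\right) \left(- \frac{1}{13589}\right) = \frac{891}{4516} + \left(49 + 2401 - \frac{8918}{215}\right) \left(- \frac{1}{13589}\right) = \frac{891}{4516} + \frac{517832}{215} \left(- \frac{1}{13589}\right) = \frac{891}{4516} - \frac{517832}{2921635} = \frac{264647473}{13194103660}$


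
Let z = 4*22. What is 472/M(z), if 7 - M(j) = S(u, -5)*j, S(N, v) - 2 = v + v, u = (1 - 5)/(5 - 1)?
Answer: 472/711 ≈ 0.66385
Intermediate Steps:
z = 88
u = -1 (u = -4/4 = -4*¼ = -1)
S(N, v) = 2 + 2*v (S(N, v) = 2 + (v + v) = 2 + 2*v)
M(j) = 7 + 8*j (M(j) = 7 - (2 + 2*(-5))*j = 7 - (2 - 10)*j = 7 - (-8)*j = 7 + 8*j)
472/M(z) = 472/(7 + 8*88) = 472/(7 + 704) = 472/711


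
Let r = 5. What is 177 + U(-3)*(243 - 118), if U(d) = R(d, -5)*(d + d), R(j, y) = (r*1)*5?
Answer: -18573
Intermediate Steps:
R(j, y) = 25 (R(j, y) = (5*1)*5 = 5*5 = 25)
U(d) = 50*d (U(d) = 25*(d + d) = 25*(2*d) = 50*d)
177 + U(-3)*(243 - 118) = 177 + (50*(-3))*(243 - 118) = 177 - 150*125 = 177 - 18750 = -18573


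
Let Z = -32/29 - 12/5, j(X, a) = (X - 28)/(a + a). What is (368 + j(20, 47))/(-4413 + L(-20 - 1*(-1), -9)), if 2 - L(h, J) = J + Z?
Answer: -417890/4995959 ≈ -0.083646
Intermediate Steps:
j(X, a) = (-28 + X)/(2*a) (j(X, a) = (-28 + X)/((2*a)) = (-28 + X)*(1/(2*a)) = (-28 + X)/(2*a))
Z = -508/145 (Z = -32*1/29 - 12*⅕ = -32/29 - 12/5 = -508/145 ≈ -3.5034)
L(h, J) = 798/145 - J (L(h, J) = 2 - (J - 508/145) = 2 - (-508/145 + J) = 2 + (508/145 - J) = 798/145 - J)
(368 + j(20, 47))/(-4413 + L(-20 - 1*(-1), -9)) = (368 + (½)*(-28 + 20)/47)/(-4413 + (798/145 - 1*(-9))) = (368 + (½)*(1/47)*(-8))/(-4413 + (798/145 + 9)) = (368 - 4/47)/(-4413 + 2103/145) = 17292/(47*(-637782/145)) = (17292/47)*(-145/637782) = -417890/4995959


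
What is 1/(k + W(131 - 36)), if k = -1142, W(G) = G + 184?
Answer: -1/863 ≈ -0.0011587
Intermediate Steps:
W(G) = 184 + G
1/(k + W(131 - 36)) = 1/(-1142 + (184 + (131 - 36))) = 1/(-1142 + (184 + 95)) = 1/(-1142 + 279) = 1/(-863) = -1/863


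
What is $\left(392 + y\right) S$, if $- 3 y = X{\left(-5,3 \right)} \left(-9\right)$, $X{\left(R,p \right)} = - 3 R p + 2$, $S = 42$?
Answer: $22386$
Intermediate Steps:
$X{\left(R,p \right)} = 2 - 3 R p$ ($X{\left(R,p \right)} = - 3 R p + 2 = 2 - 3 R p$)
$y = 141$ ($y = - \frac{\left(2 - \left(-15\right) 3\right) \left(-9\right)}{3} = - \frac{\left(2 + 45\right) \left(-9\right)}{3} = - \frac{47 \left(-9\right)}{3} = \left(- \frac{1}{3}\right) \left(-423\right) = 141$)
$\left(392 + y\right) S = \left(392 + 141\right) 42 = 533 \cdot 42 = 22386$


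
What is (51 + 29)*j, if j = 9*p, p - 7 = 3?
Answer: 7200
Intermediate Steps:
p = 10 (p = 7 + 3 = 10)
j = 90 (j = 9*10 = 90)
(51 + 29)*j = (51 + 29)*90 = 80*90 = 7200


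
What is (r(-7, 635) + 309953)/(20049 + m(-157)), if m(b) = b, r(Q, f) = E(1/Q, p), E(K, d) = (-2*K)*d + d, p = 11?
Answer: 1084885/69622 ≈ 15.583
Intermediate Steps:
E(K, d) = d - 2*K*d (E(K, d) = -2*K*d + d = d - 2*K*d)
r(Q, f) = 11 - 22/Q (r(Q, f) = 11*(1 - 2/Q) = 11 - 22/Q)
(r(-7, 635) + 309953)/(20049 + m(-157)) = ((11 - 22/(-7)) + 309953)/(20049 - 157) = ((11 - 22*(-⅐)) + 309953)/19892 = ((11 + 22/7) + 309953)*(1/19892) = (99/7 + 309953)*(1/19892) = (2169770/7)*(1/19892) = 1084885/69622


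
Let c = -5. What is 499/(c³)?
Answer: -499/125 ≈ -3.9920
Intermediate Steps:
499/(c³) = 499/((-5)³) = 499/(-125) = 499*(-1/125) = -499/125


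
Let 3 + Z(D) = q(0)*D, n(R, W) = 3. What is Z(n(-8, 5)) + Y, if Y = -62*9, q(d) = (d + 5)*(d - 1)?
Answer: -576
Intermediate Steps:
q(d) = (-1 + d)*(5 + d) (q(d) = (5 + d)*(-1 + d) = (-1 + d)*(5 + d))
Z(D) = -3 - 5*D (Z(D) = -3 + (-5 + 0² + 4*0)*D = -3 + (-5 + 0 + 0)*D = -3 - 5*D)
Y = -558
Z(n(-8, 5)) + Y = (-3 - 5*3) - 558 = (-3 - 15) - 558 = -18 - 558 = -576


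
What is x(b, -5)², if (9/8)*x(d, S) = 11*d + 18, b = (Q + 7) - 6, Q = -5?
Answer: 43264/81 ≈ 534.12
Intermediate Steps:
b = -4 (b = (-5 + 7) - 6 = 2 - 6 = -4)
x(d, S) = 16 + 88*d/9 (x(d, S) = 8*(11*d + 18)/9 = 8*(18 + 11*d)/9 = 16 + 88*d/9)
x(b, -5)² = (16 + (88/9)*(-4))² = (16 - 352/9)² = (-208/9)² = 43264/81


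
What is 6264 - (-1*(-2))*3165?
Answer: -66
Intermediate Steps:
6264 - (-1*(-2))*3165 = 6264 - 2*3165 = 6264 - 1*6330 = 6264 - 6330 = -66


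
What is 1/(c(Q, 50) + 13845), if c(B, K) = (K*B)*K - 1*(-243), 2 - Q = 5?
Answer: 1/6588 ≈ 0.00015179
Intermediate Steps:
Q = -3 (Q = 2 - 1*5 = 2 - 5 = -3)
c(B, K) = 243 + B*K² (c(B, K) = (B*K)*K + 243 = B*K² + 243 = 243 + B*K²)
1/(c(Q, 50) + 13845) = 1/((243 - 3*50²) + 13845) = 1/((243 - 3*2500) + 13845) = 1/((243 - 7500) + 13845) = 1/(-7257 + 13845) = 1/6588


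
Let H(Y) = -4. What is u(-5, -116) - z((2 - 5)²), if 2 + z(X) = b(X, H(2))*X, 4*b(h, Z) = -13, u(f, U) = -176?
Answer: -579/4 ≈ -144.75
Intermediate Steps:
b(h, Z) = -13/4 (b(h, Z) = (¼)*(-13) = -13/4)
z(X) = -2 - 13*X/4
u(-5, -116) - z((2 - 5)²) = -176 - (-2 - 13*(2 - 5)²/4) = -176 - (-2 - 13/4*(-3)²) = -176 - (-2 - 13/4*9) = -176 - (-2 - 117/4) = -176 - 1*(-125/4) = -176 + 125/4 = -579/4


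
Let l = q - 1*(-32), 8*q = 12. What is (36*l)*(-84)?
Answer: -101304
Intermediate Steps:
q = 3/2 (q = (1/8)*12 = 3/2 ≈ 1.5000)
l = 67/2 (l = 3/2 - 1*(-32) = 3/2 + 32 = 67/2 ≈ 33.500)
(36*l)*(-84) = (36*(67/2))*(-84) = 1206*(-84) = -101304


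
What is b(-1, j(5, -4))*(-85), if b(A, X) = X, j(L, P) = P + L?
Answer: -85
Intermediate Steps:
j(L, P) = L + P
b(-1, j(5, -4))*(-85) = (5 - 4)*(-85) = 1*(-85) = -85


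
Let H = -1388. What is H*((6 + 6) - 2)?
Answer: -13880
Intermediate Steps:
H*((6 + 6) - 2) = -1388*((6 + 6) - 2) = -1388*(12 - 2) = -1388*10 = -13880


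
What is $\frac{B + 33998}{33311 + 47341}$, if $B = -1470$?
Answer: $\frac{8132}{20163} \approx 0.40331$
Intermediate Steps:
$\frac{B + 33998}{33311 + 47341} = \frac{-1470 + 33998}{33311 + 47341} = \frac{32528}{80652} = 32528 \cdot \frac{1}{80652} = \frac{8132}{20163}$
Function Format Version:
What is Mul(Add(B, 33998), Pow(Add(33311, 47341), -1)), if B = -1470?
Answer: Rational(8132, 20163) ≈ 0.40331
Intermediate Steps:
Mul(Add(B, 33998), Pow(Add(33311, 47341), -1)) = Mul(Add(-1470, 33998), Pow(Add(33311, 47341), -1)) = Mul(32528, Pow(80652, -1)) = Mul(32528, Rational(1, 80652)) = Rational(8132, 20163)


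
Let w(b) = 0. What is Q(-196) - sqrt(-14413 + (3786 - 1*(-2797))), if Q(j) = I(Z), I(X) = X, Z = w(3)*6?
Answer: -3*I*sqrt(870) ≈ -88.487*I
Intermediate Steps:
Z = 0 (Z = 0*6 = 0)
Q(j) = 0
Q(-196) - sqrt(-14413 + (3786 - 1*(-2797))) = 0 - sqrt(-14413 + (3786 - 1*(-2797))) = 0 - sqrt(-14413 + (3786 + 2797)) = 0 - sqrt(-14413 + 6583) = 0 - sqrt(-7830) = 0 - 3*I*sqrt(870) = -3*I*sqrt(870)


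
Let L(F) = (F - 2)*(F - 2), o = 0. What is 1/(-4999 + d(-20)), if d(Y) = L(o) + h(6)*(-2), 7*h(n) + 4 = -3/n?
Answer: -7/34956 ≈ -0.00020025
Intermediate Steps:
h(n) = -4/7 - 3/(7*n) (h(n) = -4/7 + (-3/n)/7 = -4/7 - 3/(7*n))
L(F) = (-2 + F)² (L(F) = (-2 + F)*(-2 + F) = (-2 + F)²)
d(Y) = 37/7 (d(Y) = (-2 + 0)² + ((⅐)*(-3 - 4*6)/6)*(-2) = (-2)² + ((⅐)*(⅙)*(-3 - 24))*(-2) = 4 + ((⅐)*(⅙)*(-27))*(-2) = 4 - 9/14*(-2) = 4 + 9/7 = 37/7)
1/(-4999 + d(-20)) = 1/(-4999 + 37/7) = 1/(-34956/7) = -7/34956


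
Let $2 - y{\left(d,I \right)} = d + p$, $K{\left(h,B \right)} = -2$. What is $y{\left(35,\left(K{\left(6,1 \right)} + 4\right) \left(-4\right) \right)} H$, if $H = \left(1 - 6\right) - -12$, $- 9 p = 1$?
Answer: $- \frac{2072}{9} \approx -230.22$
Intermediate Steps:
$p = - \frac{1}{9}$ ($p = \left(- \frac{1}{9}\right) 1 = - \frac{1}{9} \approx -0.11111$)
$H = 7$ ($H = -5 + 12 = 7$)
$y{\left(d,I \right)} = \frac{19}{9} - d$ ($y{\left(d,I \right)} = 2 - \left(d - \frac{1}{9}\right) = 2 - \left(- \frac{1}{9} + d\right) = \frac{19}{9} - d$)
$y{\left(35,\left(K{\left(6,1 \right)} + 4\right) \left(-4\right) \right)} H = \left(\frac{19}{9} - 35\right) 7 = \left(- \frac{296}{9}\right) 7 = - \frac{2072}{9}$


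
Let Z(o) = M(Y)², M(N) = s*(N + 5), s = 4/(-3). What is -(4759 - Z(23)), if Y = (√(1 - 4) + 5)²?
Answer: -11989/3 + 960*I*√3 ≈ -3996.3 + 1662.8*I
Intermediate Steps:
s = -4/3 (s = 4*(-⅓) = -4/3 ≈ -1.3333)
Y = (5 + I*√3)² (Y = (√(-3) + 5)² = (I*√3 + 5)² = (5 + I*√3)² ≈ 22.0 + 17.32*I)
M(N) = -20/3 - 4*N/3 (M(N) = -4*(N + 5)/3 = -4*(5 + N)/3 = -20/3 - 4*N/3)
Z(o) = (-20/3 - 4*(5 + I*√3)²/3)²
-(4759 - Z(23)) = -(4759 - (2288/3 + 960*I*√3)) = -(4759 + (-2288/3 - 960*I*√3)) = -(11989/3 - 960*I*√3) = -11989/3 + 960*I*√3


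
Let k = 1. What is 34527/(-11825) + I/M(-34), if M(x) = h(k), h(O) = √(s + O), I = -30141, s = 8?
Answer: -118840302/11825 ≈ -10050.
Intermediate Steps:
h(O) = √(8 + O)
M(x) = 3 (M(x) = √(8 + 1) = √9 = 3)
34527/(-11825) + I/M(-34) = 34527/(-11825) - 30141/3 = 34527*(-1/11825) - 30141*⅓ = -34527/11825 - 10047 = -118840302/11825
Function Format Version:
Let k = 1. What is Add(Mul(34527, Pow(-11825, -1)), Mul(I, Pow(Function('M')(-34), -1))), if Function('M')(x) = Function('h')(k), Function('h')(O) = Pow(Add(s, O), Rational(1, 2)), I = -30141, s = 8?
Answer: Rational(-118840302, 11825) ≈ -10050.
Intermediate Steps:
Function('h')(O) = Pow(Add(8, O), Rational(1, 2))
Function('M')(x) = 3 (Function('M')(x) = Pow(Add(8, 1), Rational(1, 2)) = Pow(9, Rational(1, 2)) = 3)
Add(Mul(34527, Pow(-11825, -1)), Mul(I, Pow(Function('M')(-34), -1))) = Add(Mul(34527, Pow(-11825, -1)), Mul(-30141, Pow(3, -1))) = Add(Mul(34527, Rational(-1, 11825)), Mul(-30141, Rational(1, 3))) = Add(Rational(-34527, 11825), -10047) = Rational(-118840302, 11825)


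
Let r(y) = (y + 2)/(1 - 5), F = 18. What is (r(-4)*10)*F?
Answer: 90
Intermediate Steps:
r(y) = -½ - y/4 (r(y) = (2 + y)/(-4) = (2 + y)*(-¼) = -½ - y/4)
(r(-4)*10)*F = ((-½ - ¼*(-4))*10)*18 = ((-½ + 1)*10)*18 = ((½)*10)*18 = 5*18 = 90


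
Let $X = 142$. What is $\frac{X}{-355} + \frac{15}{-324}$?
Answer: $- \frac{241}{540} \approx -0.4463$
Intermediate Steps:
$\frac{X}{-355} + \frac{15}{-324} = \frac{142}{-355} + \frac{15}{-324} = 142 \left(- \frac{1}{355}\right) + 15 \left(- \frac{1}{324}\right) = - \frac{2}{5} - \frac{5}{108} = - \frac{241}{540}$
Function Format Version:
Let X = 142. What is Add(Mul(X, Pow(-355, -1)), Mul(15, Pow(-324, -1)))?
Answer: Rational(-241, 540) ≈ -0.44630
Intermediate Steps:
Add(Mul(X, Pow(-355, -1)), Mul(15, Pow(-324, -1))) = Add(Mul(142, Pow(-355, -1)), Mul(15, Pow(-324, -1))) = Add(Mul(142, Rational(-1, 355)), Mul(15, Rational(-1, 324))) = Add(Rational(-2, 5), Rational(-5, 108)) = Rational(-241, 540)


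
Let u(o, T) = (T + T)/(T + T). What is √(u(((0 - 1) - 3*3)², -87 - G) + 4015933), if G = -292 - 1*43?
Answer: √4015934 ≈ 2004.0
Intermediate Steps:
G = -335 (G = -292 - 43 = -335)
u(o, T) = 1 (u(o, T) = (2*T)/((2*T)) = (2*T)*(1/(2*T)) = 1)
√(u(((0 - 1) - 3*3)², -87 - G) + 4015933) = √(1 + 4015933) = √4015934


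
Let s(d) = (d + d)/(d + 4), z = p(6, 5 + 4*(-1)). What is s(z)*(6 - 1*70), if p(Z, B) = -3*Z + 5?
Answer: -1664/9 ≈ -184.89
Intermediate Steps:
p(Z, B) = 5 - 3*Z
z = -13 (z = 5 - 3*6 = 5 - 18 = -13)
s(d) = 2*d/(4 + d) (s(d) = (2*d)/(4 + d) = 2*d/(4 + d))
s(z)*(6 - 1*70) = (2*(-13)/(4 - 13))*(6 - 1*70) = (2*(-13)/(-9))*(6 - 70) = (2*(-13)*(-⅑))*(-64) = (26/9)*(-64) = -1664/9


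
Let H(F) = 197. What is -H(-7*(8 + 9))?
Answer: -197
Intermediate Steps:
-H(-7*(8 + 9)) = -1*197 = -197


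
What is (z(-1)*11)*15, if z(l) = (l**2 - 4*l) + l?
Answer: 660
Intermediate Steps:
z(l) = l**2 - 3*l
(z(-1)*11)*15 = (-(-3 - 1)*11)*15 = (-1*(-4)*11)*15 = (4*11)*15 = 44*15 = 660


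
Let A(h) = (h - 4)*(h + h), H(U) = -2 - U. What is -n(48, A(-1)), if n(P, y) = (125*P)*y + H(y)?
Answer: -59988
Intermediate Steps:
A(h) = 2*h*(-4 + h) (A(h) = (-4 + h)*(2*h) = 2*h*(-4 + h))
n(P, y) = -2 - y + 125*P*y (n(P, y) = (125*P)*y + (-2 - y) = 125*P*y + (-2 - y) = -2 - y + 125*P*y)
-n(48, A(-1)) = -(-2 - 2*(-1)*(-4 - 1) + 125*48*(2*(-1)*(-4 - 1))) = -(-2 - 2*(-1)*(-5) + 125*48*(2*(-1)*(-5))) = -(-2 - 1*10 + 125*48*10) = -(-2 - 10 + 60000) = -1*59988 = -59988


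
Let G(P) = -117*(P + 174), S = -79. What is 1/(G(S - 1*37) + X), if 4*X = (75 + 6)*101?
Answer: -4/18963 ≈ -0.00021094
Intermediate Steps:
G(P) = -20358 - 117*P (G(P) = -117*(174 + P) = -20358 - 117*P)
X = 8181/4 (X = ((75 + 6)*101)/4 = (81*101)/4 = (1/4)*8181 = 8181/4 ≈ 2045.3)
1/(G(S - 1*37) + X) = 1/((-20358 - 117*(-79 - 1*37)) + 8181/4) = 1/((-20358 - 117*(-79 - 37)) + 8181/4) = 1/((-20358 - 117*(-116)) + 8181/4) = 1/((-20358 + 13572) + 8181/4) = 1/(-6786 + 8181/4) = 1/(-18963/4) = -4/18963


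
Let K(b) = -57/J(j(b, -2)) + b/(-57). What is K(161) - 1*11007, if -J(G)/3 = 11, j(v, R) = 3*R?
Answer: -6902077/627 ≈ -11008.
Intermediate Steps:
J(G) = -33 (J(G) = -3*11 = -33)
K(b) = 19/11 - b/57 (K(b) = -57/(-33) + b/(-57) = -57*(-1/33) + b*(-1/57) = 19/11 - b/57)
K(161) - 1*11007 = (19/11 - 1/57*161) - 1*11007 = (19/11 - 161/57) - 11007 = -688/627 - 11007 = -6902077/627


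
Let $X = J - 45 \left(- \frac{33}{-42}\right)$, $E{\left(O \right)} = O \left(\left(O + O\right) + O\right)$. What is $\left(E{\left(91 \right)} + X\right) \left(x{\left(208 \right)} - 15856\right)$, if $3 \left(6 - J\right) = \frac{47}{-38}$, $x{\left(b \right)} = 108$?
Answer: $- \frac{155917924384}{399} \approx -3.9077 \cdot 10^{8}$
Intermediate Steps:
$J = \frac{731}{114}$ ($J = 6 - \frac{47 \frac{1}{-38}}{3} = 6 - \frac{47 \left(- \frac{1}{38}\right)}{3} = 6 - - \frac{47}{114} = 6 + \frac{47}{114} = \frac{731}{114} \approx 6.4123$)
$E{\left(O \right)} = 3 O^{2}$ ($E{\left(O \right)} = O \left(2 O + O\right) = O 3 O = 3 O^{2}$)
$X = - \frac{11549}{399}$ ($X = \frac{731}{114} - 45 \left(- \frac{33}{-42}\right) = \frac{731}{114} - 45 \left(\left(-33\right) \left(- \frac{1}{42}\right)\right) = \frac{731}{114} - \frac{495}{14} = - \frac{11549}{399} \approx -28.945$)
$\left(E{\left(91 \right)} + X\right) \left(x{\left(208 \right)} - 15856\right) = \left(3 \cdot 91^{2} - \frac{11549}{399}\right) \left(108 - 15856\right) = \left(3 \cdot 8281 - \frac{11549}{399}\right) \left(-15748\right) = \left(24843 - \frac{11549}{399}\right) \left(-15748\right) = \frac{9900808}{399} \left(-15748\right) = - \frac{155917924384}{399}$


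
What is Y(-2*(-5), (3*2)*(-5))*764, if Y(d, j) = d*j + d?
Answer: -221560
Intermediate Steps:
Y(d, j) = d + d*j
Y(-2*(-5), (3*2)*(-5))*764 = ((-2*(-5))*(1 + (3*2)*(-5)))*764 = (10*(1 + 6*(-5)))*764 = (10*(1 - 30))*764 = (10*(-29))*764 = -290*764 = -221560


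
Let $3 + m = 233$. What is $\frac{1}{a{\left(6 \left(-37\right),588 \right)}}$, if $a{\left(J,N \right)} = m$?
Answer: $\frac{1}{230} \approx 0.0043478$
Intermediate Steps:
$m = 230$ ($m = -3 + 233 = 230$)
$a{\left(J,N \right)} = 230$
$\frac{1}{a{\left(6 \left(-37\right),588 \right)}} = \frac{1}{230}$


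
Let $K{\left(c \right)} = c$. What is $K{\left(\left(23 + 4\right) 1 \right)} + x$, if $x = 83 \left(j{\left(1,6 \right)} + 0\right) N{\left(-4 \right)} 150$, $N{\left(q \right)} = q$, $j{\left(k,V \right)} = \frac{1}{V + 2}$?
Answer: $-6198$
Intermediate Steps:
$j{\left(k,V \right)} = \frac{1}{2 + V}$
$x = -6225$ ($x = 83 \left(\frac{1}{2 + 6} + 0\right) \left(-4\right) 150 = 83 \left(\frac{1}{8} + 0\right) \left(-4\right) 150 = 83 \cdot \frac{1}{8} \left(-4\right) 150 = 83 \left(- \frac{1}{2}\right) 150 = \left(- \frac{83}{2}\right) 150 = -6225$)
$K{\left(\left(23 + 4\right) 1 \right)} + x = \left(23 + 4\right) 1 - 6225 = 27 \cdot 1 - 6225 = 27 - 6225 = -6198$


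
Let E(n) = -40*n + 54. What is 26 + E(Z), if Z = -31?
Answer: 1320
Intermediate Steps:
E(n) = 54 - 40*n
26 + E(Z) = 26 + (54 - 40*(-31)) = 26 + (54 + 1240) = 26 + 1294 = 1320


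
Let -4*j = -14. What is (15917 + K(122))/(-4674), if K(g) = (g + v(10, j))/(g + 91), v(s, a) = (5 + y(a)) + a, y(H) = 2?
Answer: -6780907/1991124 ≈ -3.4056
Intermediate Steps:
j = 7/2 (j = -1/4*(-14) = 7/2 ≈ 3.5000)
v(s, a) = 7 + a (v(s, a) = (5 + 2) + a = 7 + a)
K(g) = (21/2 + g)/(91 + g) (K(g) = (g + (7 + 7/2))/(g + 91) = (g + 21/2)/(91 + g) = (21/2 + g)/(91 + g))
(15917 + K(122))/(-4674) = (15917 + (21/2 + 122)/(91 + 122))/(-4674) = (15917 + (265/2)/213)*(-1/4674) = (15917 + (1/213)*(265/2))*(-1/4674) = (15917 + 265/426)*(-1/4674) = (6780907/426)*(-1/4674) = -6780907/1991124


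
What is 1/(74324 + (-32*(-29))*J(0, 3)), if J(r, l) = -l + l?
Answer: 1/74324 ≈ 1.3455e-5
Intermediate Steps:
J(r, l) = 0
1/(74324 + (-32*(-29))*J(0, 3)) = 1/(74324 - 32*(-29)*0) = 1/(74324 + 928*0) = 1/(74324 + 0) = 1/74324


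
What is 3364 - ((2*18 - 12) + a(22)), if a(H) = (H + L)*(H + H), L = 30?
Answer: 1052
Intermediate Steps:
a(H) = 2*H*(30 + H) (a(H) = (H + 30)*(H + H) = (30 + H)*(2*H) = 2*H*(30 + H))
3364 - ((2*18 - 12) + a(22)) = 3364 - ((2*18 - 12) + 2*22*(30 + 22)) = 3364 - ((36 - 12) + 2*22*52) = 3364 - (24 + 2288) = 3364 - 1*2312 = 3364 - 2312 = 1052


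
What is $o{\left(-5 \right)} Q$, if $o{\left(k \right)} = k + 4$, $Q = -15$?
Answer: $15$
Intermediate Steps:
$o{\left(k \right)} = 4 + k$
$o{\left(-5 \right)} Q = \left(4 - 5\right) \left(-15\right) = \left(-1\right) \left(-15\right) = 15$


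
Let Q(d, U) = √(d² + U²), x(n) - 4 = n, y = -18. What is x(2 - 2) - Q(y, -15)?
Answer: 4 - 3*√61 ≈ -19.431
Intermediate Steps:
x(n) = 4 + n
Q(d, U) = √(U² + d²)
x(2 - 2) - Q(y, -15) = (4 + (2 - 2)) - √((-15)² + (-18)²) = (4 + 0) - √(225 + 324) = 4 - √549 = 4 - 3*√61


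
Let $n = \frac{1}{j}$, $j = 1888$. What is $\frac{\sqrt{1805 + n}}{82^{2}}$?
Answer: $\frac{3 \sqrt{44680582}}{3173728} \approx 0.0063185$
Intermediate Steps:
$n = \frac{1}{1888} \approx 0.00052966$
$\frac{\sqrt{1805 + n}}{82^{2}} = \frac{\sqrt{1805 + \frac{1}{1888}}}{82^{2}} = \frac{\sqrt{\frac{3407841}{1888}}}{6724} = \frac{3 \sqrt{44680582}}{472} \cdot \frac{1}{6724} = \frac{3 \sqrt{44680582}}{3173728}$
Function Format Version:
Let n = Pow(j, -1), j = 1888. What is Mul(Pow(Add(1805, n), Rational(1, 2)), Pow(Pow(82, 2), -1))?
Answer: Mul(Rational(3, 3173728), Pow(44680582, Rational(1, 2))) ≈ 0.0063185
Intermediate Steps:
n = Rational(1, 1888) (n = Pow(1888, -1) = Rational(1, 1888) ≈ 0.00052966)
Mul(Pow(Add(1805, n), Rational(1, 2)), Pow(Pow(82, 2), -1)) = Mul(Pow(Add(1805, Rational(1, 1888)), Rational(1, 2)), Pow(Pow(82, 2), -1)) = Mul(Pow(Rational(3407841, 1888), Rational(1, 2)), Pow(6724, -1)) = Mul(Mul(Rational(3, 472), Pow(44680582, Rational(1, 2))), Rational(1, 6724)) = Mul(Rational(3, 3173728), Pow(44680582, Rational(1, 2)))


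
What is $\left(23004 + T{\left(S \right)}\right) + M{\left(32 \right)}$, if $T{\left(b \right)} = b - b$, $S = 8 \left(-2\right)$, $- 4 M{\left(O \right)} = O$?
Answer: $22996$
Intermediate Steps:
$M{\left(O \right)} = - \frac{O}{4}$
$S = -16$
$T{\left(b \right)} = 0$
$\left(23004 + T{\left(S \right)}\right) + M{\left(32 \right)} = \left(23004 + 0\right) - 8 = 23004 - 8 = 22996$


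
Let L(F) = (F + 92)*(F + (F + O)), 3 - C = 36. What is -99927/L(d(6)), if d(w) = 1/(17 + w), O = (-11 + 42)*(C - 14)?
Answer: 52861383/70938553 ≈ 0.74517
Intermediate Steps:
C = -33 (C = 3 - 1*36 = 3 - 36 = -33)
O = -1457 (O = (-11 + 42)*(-33 - 14) = 31*(-47) = -1457)
L(F) = (-1457 + 2*F)*(92 + F) (L(F) = (F + 92)*(F + (F - 1457)) = (92 + F)*(F + (-1457 + F)) = (92 + F)*(-1457 + 2*F) = (-1457 + 2*F)*(92 + F))
-99927/L(d(6)) = -99927/(-134044 - 1273/(17 + 6) + 2*(1/(17 + 6))²) = -99927/(-134044 - 1273/23 + 2*(1/23)²) = -99927/(-134044 - 1273*1/23 + 2*(1/23)²) = -99927/(-134044 - 1273/23 + 2*(1/529)) = -99927/(-134044 - 1273/23 + 2/529) = -99927/(-70938553/529) = -99927*(-529/70938553) = 52861383/70938553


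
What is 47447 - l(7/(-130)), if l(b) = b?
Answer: 6168117/130 ≈ 47447.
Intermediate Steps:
47447 - l(7/(-130)) = 47447 - 7/(-130) = 47447 - 7*(-1)/130 = 47447 - 1*(-7/130) = 47447 + 7/130 = 6168117/130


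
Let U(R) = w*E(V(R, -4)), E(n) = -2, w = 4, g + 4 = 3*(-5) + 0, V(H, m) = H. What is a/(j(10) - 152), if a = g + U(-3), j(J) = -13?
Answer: 9/55 ≈ 0.16364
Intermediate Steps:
g = -19 (g = -4 + (3*(-5) + 0) = -4 + (-15 + 0) = -4 - 15 = -19)
U(R) = -8 (U(R) = 4*(-2) = -8)
a = -27 (a = -19 - 8 = -27)
a/(j(10) - 152) = -27/(-13 - 152) = -27/(-165) = -27*(-1/165) = 9/55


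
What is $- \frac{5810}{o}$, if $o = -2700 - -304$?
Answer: $\frac{2905}{1198} \approx 2.4249$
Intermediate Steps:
$o = -2396$ ($o = -2700 + 304 = -2396$)
$- \frac{5810}{o} = - \frac{5810}{-2396} = \left(-5810\right) \left(- \frac{1}{2396}\right) = \frac{2905}{1198}$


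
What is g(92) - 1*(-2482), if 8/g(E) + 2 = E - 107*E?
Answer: 12104710/4877 ≈ 2482.0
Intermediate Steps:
g(E) = 8/(-2 - 106*E) (g(E) = 8/(-2 + (E - 107*E)) = 8/(-2 - 106*E))
g(92) - 1*(-2482) = -4/(1 + 53*92) - 1*(-2482) = -4/(1 + 4876) + 2482 = -4/4877 + 2482 = 12104710/4877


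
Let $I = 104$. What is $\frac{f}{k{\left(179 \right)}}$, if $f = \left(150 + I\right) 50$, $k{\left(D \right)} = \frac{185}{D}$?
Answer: $\frac{454660}{37} \approx 12288.0$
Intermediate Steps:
$f = 12700$ ($f = \left(150 + 104\right) 50 = 254 \cdot 50 = 12700$)
$\frac{f}{k{\left(179 \right)}} = \frac{12700}{185 \cdot \frac{1}{179}} = \frac{12700}{\frac{185}{179}} = 12700 \cdot \frac{179}{185} = \frac{454660}{37}$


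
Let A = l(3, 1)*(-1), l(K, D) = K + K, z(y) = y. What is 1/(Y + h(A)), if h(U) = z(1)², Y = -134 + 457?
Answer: 1/324 ≈ 0.0030864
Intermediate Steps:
Y = 323
l(K, D) = 2*K
A = -6 (A = (2*3)*(-1) = 6*(-1) = -6)
h(U) = 1 (h(U) = 1² = 1)
1/(Y + h(A)) = 1/(323 + 1) = 1/324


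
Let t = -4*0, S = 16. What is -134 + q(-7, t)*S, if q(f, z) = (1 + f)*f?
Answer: 538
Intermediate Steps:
t = 0
q(f, z) = f*(1 + f)
-134 + q(-7, t)*S = -134 - 7*(1 - 7)*16 = -134 - 7*(-6)*16 = -134 + 42*16 = -134 + 672 = 538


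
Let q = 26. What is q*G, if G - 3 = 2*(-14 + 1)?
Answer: -598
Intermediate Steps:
G = -23 (G = 3 + 2*(-14 + 1) = 3 + 2*(-13) = 3 - 26 = -23)
q*G = 26*(-23) = -598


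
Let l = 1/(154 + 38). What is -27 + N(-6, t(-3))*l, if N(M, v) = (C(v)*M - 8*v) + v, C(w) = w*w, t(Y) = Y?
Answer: -1739/64 ≈ -27.172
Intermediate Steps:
l = 1/192 ≈ 0.0052083
C(w) = w²
N(M, v) = -7*v + M*v² (N(M, v) = (v²*M - 8*v) + v = (M*v² - 8*v) + v = (-8*v + M*v²) + v = -7*v + M*v²)
-27 + N(-6, t(-3))*l = -27 - 3*(-7 - 6*(-3))*(1/192) = -27 - 3*(-7 + 18)*(1/192) = -27 - 3*11*(1/192) = -27 - 33*1/192 = -27 - 11/64 = -1739/64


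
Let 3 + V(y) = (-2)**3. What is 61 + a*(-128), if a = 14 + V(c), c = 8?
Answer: -323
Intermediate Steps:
V(y) = -11 (V(y) = -3 + (-2)**3 = -3 - 8 = -11)
a = 3 (a = 14 - 11 = 3)
61 + a*(-128) = 61 + 3*(-128) = 61 - 384 = -323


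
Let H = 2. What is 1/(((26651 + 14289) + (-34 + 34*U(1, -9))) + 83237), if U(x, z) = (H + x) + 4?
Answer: 1/124381 ≈ 8.0398e-6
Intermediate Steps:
U(x, z) = 6 + x (U(x, z) = (2 + x) + 4 = 6 + x)
1/(((26651 + 14289) + (-34 + 34*U(1, -9))) + 83237) = 1/(((26651 + 14289) + (-34 + 34*(6 + 1))) + 83237) = 1/((40940 + (-34 + 34*7)) + 83237) = 1/((40940 + (-34 + 238)) + 83237) = 1/((40940 + 204) + 83237) = 1/(41144 + 83237) = 1/124381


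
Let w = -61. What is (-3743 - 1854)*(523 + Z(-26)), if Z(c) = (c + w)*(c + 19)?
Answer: -6335804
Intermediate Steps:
Z(c) = (-61 + c)*(19 + c) (Z(c) = (c - 61)*(c + 19) = (-61 + c)*(19 + c))
(-3743 - 1854)*(523 + Z(-26)) = (-3743 - 1854)*(523 + (-1159 + (-26)**2 - 42*(-26))) = -5597*(523 + (-1159 + 676 + 1092)) = -5597*(523 + 609) = -5597*1132 = -6335804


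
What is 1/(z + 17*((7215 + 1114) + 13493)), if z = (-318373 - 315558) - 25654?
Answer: -1/288611 ≈ -3.4649e-6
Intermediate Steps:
z = -659585 (z = -633931 - 25654 = -659585)
1/(z + 17*((7215 + 1114) + 13493)) = 1/(-659585 + 17*((7215 + 1114) + 13493)) = 1/(-659585 + 17*(8329 + 13493)) = 1/(-659585 + 17*21822) = 1/(-659585 + 370974) = 1/(-288611) = -1/288611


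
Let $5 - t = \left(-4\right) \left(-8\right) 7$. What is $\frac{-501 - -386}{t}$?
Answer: $\frac{115}{219} \approx 0.52511$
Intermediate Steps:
$t = -219$ ($t = 5 - \left(-4\right) \left(-8\right) 7 = 5 - 32 \cdot 7 = 5 - 224 = -219$)
$\frac{-501 - -386}{t} = \frac{-501 - -386}{-219} = \left(-501 + 386\right) \left(- \frac{1}{219}\right) = \left(-115\right) \left(- \frac{1}{219}\right) = \frac{115}{219}$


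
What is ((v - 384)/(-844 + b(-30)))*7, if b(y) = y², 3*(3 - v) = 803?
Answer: -973/12 ≈ -81.083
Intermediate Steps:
v = -794/3 (v = 3 - ⅓*803 = 3 - 803/3 = -794/3 ≈ -264.67)
((v - 384)/(-844 + b(-30)))*7 = ((-794/3 - 384)/(-844 + (-30)²))*7 = -1946/(3*(-844 + 900))*7 = -1946/3/56*7 = -1946/3*1/56*7 = -139/12*7 = -973/12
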